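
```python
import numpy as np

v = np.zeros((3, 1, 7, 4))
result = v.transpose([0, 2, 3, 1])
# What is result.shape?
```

(3, 7, 4, 1)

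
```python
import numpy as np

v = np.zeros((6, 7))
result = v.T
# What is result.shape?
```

(7, 6)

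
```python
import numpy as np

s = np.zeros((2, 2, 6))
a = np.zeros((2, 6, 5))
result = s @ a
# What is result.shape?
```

(2, 2, 5)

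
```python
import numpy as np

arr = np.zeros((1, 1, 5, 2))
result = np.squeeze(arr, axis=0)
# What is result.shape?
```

(1, 5, 2)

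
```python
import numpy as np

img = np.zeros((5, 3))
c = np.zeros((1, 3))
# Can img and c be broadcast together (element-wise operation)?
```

Yes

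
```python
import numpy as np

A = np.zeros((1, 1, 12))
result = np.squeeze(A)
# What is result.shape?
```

(12,)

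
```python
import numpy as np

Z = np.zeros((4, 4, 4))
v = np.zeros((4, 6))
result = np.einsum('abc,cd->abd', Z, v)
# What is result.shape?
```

(4, 4, 6)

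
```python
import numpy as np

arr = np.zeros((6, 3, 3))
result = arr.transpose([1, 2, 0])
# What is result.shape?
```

(3, 3, 6)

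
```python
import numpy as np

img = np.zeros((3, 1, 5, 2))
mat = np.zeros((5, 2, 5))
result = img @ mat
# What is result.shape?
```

(3, 5, 5, 5)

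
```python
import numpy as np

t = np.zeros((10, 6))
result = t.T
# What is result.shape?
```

(6, 10)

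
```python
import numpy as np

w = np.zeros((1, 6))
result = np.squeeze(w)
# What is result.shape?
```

(6,)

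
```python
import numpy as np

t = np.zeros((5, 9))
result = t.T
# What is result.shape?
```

(9, 5)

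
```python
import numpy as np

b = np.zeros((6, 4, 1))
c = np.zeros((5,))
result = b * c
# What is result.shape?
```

(6, 4, 5)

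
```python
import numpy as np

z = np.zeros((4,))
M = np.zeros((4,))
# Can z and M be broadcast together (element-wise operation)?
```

Yes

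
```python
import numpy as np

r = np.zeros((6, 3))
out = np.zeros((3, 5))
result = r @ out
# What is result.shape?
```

(6, 5)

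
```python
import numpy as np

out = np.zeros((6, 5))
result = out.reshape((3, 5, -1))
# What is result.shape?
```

(3, 5, 2)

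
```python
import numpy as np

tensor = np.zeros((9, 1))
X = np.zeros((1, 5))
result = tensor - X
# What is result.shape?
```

(9, 5)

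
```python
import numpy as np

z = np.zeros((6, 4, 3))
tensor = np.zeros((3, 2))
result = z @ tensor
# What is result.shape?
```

(6, 4, 2)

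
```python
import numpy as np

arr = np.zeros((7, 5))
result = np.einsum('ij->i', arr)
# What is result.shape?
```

(7,)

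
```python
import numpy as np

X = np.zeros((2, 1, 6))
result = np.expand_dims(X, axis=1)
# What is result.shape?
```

(2, 1, 1, 6)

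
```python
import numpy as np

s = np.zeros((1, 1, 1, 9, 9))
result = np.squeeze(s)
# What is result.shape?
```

(9, 9)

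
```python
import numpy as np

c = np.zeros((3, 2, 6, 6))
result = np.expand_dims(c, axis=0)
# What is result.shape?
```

(1, 3, 2, 6, 6)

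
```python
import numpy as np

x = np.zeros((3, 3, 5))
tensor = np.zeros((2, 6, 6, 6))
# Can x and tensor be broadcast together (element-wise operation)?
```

No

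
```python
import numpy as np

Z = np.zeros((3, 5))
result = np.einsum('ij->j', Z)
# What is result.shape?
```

(5,)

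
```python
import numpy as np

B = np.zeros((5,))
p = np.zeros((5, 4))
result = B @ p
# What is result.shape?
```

(4,)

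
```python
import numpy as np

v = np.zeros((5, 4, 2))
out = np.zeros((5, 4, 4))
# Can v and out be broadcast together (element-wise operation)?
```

No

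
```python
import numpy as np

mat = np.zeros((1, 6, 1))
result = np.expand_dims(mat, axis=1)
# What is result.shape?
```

(1, 1, 6, 1)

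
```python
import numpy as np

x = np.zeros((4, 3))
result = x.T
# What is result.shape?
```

(3, 4)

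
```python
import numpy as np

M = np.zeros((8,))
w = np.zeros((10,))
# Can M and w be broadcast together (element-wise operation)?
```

No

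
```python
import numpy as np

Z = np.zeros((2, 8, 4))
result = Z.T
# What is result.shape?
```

(4, 8, 2)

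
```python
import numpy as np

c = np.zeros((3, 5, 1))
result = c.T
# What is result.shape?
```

(1, 5, 3)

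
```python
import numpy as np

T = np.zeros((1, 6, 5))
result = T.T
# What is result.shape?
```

(5, 6, 1)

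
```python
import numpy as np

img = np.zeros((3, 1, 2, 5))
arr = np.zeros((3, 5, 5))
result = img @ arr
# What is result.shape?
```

(3, 3, 2, 5)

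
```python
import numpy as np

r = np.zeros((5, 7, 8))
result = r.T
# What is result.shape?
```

(8, 7, 5)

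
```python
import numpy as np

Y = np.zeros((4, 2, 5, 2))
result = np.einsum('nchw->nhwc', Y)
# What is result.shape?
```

(4, 5, 2, 2)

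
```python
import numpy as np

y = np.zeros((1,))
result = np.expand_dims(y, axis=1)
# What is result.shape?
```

(1, 1)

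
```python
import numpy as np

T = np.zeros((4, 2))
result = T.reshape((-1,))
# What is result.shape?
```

(8,)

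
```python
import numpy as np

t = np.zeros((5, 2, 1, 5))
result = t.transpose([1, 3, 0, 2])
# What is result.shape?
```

(2, 5, 5, 1)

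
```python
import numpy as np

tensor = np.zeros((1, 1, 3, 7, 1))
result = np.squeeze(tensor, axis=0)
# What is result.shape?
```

(1, 3, 7, 1)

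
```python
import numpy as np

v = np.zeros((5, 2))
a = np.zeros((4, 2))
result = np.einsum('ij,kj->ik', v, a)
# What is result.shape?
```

(5, 4)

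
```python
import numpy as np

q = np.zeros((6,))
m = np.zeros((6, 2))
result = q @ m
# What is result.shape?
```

(2,)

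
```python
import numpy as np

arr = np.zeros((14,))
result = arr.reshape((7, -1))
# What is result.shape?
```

(7, 2)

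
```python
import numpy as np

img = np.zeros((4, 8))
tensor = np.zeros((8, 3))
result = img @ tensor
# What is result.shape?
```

(4, 3)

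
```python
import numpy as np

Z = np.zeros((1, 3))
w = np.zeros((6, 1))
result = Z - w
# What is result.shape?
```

(6, 3)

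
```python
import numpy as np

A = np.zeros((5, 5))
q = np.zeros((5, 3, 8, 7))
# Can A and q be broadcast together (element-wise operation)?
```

No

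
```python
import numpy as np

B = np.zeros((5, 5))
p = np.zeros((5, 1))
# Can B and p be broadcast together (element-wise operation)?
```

Yes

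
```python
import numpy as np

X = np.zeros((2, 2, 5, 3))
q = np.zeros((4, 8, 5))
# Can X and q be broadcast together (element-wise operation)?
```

No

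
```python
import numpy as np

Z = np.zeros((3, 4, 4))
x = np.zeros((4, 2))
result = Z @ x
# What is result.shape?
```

(3, 4, 2)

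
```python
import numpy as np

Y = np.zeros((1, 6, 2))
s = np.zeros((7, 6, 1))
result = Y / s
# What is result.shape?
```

(7, 6, 2)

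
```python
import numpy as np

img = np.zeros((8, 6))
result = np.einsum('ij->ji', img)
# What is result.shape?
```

(6, 8)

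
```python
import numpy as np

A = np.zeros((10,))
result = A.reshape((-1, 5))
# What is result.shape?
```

(2, 5)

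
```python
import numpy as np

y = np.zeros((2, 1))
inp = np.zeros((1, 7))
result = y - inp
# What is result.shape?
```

(2, 7)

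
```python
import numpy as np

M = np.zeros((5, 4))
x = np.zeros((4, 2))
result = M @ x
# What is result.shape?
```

(5, 2)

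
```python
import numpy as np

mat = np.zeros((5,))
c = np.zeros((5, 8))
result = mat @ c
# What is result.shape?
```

(8,)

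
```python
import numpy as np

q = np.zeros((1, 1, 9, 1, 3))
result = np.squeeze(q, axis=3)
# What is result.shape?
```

(1, 1, 9, 3)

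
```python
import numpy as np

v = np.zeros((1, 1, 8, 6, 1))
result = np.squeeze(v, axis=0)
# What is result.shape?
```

(1, 8, 6, 1)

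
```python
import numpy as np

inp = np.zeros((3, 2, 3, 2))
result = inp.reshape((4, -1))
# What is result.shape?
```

(4, 9)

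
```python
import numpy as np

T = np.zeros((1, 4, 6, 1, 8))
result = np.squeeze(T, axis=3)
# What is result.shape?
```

(1, 4, 6, 8)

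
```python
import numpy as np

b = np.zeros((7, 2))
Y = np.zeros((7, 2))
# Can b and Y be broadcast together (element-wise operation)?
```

Yes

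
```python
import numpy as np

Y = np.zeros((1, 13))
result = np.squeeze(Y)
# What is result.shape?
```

(13,)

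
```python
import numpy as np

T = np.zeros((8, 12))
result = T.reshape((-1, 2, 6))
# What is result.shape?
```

(8, 2, 6)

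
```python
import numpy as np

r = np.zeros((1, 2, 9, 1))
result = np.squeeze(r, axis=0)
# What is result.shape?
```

(2, 9, 1)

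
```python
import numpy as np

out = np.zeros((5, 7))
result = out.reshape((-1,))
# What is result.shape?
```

(35,)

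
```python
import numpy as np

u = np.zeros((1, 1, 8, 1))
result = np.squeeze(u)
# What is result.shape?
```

(8,)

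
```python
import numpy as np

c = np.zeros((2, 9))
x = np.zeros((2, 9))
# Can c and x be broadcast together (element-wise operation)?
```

Yes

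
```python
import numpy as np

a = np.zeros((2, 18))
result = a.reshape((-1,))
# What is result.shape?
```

(36,)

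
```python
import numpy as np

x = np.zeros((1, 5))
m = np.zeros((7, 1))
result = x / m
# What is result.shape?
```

(7, 5)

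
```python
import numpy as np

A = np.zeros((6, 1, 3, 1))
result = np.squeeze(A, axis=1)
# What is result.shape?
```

(6, 3, 1)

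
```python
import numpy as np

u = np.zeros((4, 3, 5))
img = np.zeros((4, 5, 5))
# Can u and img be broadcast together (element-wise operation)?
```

No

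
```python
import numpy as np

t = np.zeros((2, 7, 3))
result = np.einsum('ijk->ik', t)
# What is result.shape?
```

(2, 3)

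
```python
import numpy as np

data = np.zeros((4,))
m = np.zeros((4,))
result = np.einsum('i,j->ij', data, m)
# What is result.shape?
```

(4, 4)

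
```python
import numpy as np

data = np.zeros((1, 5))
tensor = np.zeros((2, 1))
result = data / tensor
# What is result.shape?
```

(2, 5)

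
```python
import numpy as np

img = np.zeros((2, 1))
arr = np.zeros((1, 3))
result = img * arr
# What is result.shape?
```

(2, 3)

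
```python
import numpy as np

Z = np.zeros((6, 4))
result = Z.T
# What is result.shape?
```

(4, 6)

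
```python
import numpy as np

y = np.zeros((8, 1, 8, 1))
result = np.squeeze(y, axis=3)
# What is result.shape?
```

(8, 1, 8)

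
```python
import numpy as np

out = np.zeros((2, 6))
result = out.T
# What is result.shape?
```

(6, 2)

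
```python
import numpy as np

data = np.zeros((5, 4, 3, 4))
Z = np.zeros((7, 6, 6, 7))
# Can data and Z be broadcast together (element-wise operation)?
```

No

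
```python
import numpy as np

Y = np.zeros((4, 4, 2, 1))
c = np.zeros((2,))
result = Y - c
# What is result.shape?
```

(4, 4, 2, 2)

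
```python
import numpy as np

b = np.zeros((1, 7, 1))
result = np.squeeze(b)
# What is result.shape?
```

(7,)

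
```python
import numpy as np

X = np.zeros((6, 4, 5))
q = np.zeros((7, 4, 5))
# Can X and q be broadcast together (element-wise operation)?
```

No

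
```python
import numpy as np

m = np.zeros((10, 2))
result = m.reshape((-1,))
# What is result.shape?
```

(20,)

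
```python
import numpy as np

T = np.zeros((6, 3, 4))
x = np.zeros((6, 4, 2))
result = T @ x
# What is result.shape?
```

(6, 3, 2)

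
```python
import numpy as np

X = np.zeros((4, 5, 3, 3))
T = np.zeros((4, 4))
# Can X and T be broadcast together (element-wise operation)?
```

No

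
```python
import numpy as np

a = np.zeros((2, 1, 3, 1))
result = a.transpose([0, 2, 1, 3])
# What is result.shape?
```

(2, 3, 1, 1)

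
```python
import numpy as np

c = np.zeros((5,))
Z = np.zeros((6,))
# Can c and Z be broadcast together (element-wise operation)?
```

No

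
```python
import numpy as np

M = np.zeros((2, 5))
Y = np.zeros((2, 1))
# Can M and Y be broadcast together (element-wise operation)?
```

Yes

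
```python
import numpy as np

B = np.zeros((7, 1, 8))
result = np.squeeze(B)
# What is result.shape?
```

(7, 8)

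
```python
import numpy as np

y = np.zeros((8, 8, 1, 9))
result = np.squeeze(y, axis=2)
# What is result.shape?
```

(8, 8, 9)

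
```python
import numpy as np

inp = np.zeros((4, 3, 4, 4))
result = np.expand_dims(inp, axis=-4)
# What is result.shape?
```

(4, 1, 3, 4, 4)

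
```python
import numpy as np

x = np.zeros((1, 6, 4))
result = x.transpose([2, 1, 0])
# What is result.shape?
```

(4, 6, 1)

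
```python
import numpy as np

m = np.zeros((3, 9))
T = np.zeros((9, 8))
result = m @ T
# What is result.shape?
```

(3, 8)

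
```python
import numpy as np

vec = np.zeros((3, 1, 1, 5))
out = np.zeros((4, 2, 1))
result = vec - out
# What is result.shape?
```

(3, 4, 2, 5)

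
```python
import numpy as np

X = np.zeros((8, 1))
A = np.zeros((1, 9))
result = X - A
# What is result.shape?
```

(8, 9)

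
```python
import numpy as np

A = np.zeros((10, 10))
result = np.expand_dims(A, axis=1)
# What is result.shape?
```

(10, 1, 10)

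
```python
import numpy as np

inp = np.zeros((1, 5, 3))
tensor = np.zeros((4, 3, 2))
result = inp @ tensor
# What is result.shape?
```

(4, 5, 2)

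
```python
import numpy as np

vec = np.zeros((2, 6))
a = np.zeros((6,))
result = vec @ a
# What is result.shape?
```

(2,)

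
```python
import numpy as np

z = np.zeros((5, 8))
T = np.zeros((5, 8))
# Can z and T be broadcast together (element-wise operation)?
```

Yes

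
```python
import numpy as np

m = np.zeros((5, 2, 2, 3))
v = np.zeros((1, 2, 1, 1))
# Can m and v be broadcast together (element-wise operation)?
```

Yes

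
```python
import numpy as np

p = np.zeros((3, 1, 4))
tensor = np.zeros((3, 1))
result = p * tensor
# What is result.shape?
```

(3, 3, 4)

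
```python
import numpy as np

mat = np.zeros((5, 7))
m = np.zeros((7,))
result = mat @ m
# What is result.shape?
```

(5,)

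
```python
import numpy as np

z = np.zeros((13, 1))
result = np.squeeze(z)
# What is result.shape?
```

(13,)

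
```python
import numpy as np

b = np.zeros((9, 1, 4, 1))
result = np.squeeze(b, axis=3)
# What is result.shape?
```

(9, 1, 4)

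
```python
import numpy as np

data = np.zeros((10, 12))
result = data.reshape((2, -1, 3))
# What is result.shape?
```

(2, 20, 3)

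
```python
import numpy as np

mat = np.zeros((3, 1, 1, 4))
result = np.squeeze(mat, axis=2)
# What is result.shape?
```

(3, 1, 4)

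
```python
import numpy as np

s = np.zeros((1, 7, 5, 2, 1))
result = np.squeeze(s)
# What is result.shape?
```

(7, 5, 2)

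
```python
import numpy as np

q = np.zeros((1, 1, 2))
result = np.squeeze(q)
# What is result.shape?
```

(2,)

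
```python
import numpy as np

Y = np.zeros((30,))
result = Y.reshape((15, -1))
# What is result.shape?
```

(15, 2)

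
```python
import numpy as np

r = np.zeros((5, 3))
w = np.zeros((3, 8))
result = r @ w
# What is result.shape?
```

(5, 8)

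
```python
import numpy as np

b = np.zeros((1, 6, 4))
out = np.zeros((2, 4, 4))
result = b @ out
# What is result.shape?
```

(2, 6, 4)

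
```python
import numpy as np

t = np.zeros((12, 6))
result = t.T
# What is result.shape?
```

(6, 12)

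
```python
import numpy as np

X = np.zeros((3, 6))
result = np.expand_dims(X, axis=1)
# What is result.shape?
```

(3, 1, 6)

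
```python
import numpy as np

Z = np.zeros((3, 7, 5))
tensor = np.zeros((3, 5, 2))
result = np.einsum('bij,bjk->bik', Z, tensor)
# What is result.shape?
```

(3, 7, 2)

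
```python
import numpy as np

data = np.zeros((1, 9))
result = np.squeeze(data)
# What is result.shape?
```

(9,)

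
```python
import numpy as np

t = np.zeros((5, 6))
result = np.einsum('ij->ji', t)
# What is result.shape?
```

(6, 5)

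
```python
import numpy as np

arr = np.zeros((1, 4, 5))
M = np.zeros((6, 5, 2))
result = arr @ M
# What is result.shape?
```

(6, 4, 2)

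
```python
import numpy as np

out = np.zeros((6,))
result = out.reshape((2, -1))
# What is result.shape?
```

(2, 3)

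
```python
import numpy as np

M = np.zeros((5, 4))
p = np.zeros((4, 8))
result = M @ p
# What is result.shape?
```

(5, 8)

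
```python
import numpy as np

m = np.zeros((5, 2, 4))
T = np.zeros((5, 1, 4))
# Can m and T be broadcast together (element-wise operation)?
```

Yes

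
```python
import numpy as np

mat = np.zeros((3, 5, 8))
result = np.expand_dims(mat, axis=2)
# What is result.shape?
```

(3, 5, 1, 8)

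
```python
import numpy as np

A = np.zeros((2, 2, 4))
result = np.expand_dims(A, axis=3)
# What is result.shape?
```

(2, 2, 4, 1)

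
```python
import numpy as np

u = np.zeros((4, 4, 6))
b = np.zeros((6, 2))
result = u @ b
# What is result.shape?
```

(4, 4, 2)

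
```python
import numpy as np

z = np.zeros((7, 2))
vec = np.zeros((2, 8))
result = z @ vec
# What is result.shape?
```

(7, 8)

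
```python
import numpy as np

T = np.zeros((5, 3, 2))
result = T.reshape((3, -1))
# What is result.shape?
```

(3, 10)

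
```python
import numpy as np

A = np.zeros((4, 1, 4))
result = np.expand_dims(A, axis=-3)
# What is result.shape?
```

(4, 1, 1, 4)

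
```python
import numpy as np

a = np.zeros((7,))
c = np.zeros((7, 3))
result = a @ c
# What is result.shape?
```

(3,)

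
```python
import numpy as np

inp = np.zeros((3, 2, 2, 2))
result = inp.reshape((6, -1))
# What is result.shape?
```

(6, 4)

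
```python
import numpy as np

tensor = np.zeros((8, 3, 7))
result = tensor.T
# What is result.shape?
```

(7, 3, 8)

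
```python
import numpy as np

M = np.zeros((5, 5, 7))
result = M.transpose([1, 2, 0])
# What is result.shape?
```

(5, 7, 5)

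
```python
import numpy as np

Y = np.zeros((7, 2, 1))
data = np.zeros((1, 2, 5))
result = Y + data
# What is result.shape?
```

(7, 2, 5)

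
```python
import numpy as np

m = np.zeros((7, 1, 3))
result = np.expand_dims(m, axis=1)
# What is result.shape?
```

(7, 1, 1, 3)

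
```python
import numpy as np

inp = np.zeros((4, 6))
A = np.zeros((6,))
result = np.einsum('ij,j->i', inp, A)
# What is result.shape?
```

(4,)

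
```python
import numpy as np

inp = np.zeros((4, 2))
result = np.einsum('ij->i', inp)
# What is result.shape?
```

(4,)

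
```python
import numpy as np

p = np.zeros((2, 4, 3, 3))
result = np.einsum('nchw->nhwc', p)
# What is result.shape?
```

(2, 3, 3, 4)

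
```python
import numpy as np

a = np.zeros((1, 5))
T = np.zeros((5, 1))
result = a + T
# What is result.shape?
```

(5, 5)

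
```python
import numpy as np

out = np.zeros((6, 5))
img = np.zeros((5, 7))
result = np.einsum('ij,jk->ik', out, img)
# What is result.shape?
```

(6, 7)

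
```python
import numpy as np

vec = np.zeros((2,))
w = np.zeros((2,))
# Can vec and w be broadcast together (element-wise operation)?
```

Yes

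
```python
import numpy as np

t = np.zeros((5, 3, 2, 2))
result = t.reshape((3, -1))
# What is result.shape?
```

(3, 20)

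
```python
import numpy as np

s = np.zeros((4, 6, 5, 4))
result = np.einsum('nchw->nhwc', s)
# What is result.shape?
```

(4, 5, 4, 6)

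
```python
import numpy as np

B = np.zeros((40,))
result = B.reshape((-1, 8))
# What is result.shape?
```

(5, 8)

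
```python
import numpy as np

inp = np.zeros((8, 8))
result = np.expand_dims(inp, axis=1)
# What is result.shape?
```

(8, 1, 8)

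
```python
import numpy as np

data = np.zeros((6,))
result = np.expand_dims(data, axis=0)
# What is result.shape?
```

(1, 6)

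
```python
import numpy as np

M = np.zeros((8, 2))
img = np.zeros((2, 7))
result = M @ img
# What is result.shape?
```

(8, 7)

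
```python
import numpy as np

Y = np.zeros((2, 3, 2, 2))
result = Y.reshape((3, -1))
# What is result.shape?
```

(3, 8)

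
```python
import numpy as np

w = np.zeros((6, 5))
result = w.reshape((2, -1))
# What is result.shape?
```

(2, 15)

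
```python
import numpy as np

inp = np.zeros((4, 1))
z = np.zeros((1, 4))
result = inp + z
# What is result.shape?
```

(4, 4)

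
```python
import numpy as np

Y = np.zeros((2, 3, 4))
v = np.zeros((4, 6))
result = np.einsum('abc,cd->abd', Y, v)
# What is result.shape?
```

(2, 3, 6)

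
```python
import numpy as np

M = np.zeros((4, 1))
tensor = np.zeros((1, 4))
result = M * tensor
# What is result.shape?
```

(4, 4)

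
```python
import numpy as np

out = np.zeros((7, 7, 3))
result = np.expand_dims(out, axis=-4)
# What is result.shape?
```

(1, 7, 7, 3)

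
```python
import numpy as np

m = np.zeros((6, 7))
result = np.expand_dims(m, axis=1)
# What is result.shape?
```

(6, 1, 7)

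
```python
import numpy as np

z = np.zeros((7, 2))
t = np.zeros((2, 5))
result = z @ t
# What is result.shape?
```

(7, 5)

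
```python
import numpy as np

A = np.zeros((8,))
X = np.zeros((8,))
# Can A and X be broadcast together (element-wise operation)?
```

Yes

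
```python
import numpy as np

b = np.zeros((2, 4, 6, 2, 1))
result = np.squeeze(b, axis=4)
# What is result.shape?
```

(2, 4, 6, 2)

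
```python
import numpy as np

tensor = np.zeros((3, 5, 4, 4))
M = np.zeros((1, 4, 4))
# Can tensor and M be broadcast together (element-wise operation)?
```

Yes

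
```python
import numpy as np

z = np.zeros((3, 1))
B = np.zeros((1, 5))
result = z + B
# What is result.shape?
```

(3, 5)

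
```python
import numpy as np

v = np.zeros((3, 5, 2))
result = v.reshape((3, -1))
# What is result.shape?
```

(3, 10)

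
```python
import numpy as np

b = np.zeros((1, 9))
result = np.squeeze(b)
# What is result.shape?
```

(9,)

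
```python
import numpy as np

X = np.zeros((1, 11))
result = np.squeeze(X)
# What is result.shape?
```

(11,)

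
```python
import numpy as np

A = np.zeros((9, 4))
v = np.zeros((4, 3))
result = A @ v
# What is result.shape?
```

(9, 3)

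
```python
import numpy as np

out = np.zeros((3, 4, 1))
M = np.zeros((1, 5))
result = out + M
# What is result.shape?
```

(3, 4, 5)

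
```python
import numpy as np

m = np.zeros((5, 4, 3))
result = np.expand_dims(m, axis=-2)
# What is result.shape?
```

(5, 4, 1, 3)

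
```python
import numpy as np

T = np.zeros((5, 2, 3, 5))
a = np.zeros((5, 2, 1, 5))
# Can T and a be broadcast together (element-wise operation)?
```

Yes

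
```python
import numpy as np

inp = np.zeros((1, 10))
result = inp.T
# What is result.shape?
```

(10, 1)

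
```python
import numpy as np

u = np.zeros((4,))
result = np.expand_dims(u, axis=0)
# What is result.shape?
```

(1, 4)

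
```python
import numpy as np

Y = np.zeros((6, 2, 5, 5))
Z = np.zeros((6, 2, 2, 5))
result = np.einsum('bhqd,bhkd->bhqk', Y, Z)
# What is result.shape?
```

(6, 2, 5, 2)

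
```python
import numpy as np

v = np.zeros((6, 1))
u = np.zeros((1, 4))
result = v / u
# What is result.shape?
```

(6, 4)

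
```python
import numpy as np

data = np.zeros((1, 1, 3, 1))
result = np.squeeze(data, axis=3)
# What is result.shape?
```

(1, 1, 3)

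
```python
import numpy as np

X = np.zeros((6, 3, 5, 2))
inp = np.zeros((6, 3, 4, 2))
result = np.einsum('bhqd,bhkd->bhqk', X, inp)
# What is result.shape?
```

(6, 3, 5, 4)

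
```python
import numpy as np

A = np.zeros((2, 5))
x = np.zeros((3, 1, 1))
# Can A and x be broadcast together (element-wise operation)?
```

Yes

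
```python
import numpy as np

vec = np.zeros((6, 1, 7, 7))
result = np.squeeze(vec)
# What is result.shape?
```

(6, 7, 7)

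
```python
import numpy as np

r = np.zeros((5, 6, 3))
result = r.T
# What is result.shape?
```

(3, 6, 5)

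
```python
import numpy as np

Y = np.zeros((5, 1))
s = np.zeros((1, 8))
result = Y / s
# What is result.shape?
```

(5, 8)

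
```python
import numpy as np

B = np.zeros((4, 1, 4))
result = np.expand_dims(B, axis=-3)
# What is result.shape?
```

(4, 1, 1, 4)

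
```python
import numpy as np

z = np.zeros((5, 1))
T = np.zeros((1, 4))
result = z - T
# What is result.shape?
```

(5, 4)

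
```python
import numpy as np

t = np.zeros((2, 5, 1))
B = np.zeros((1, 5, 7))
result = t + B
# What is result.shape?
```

(2, 5, 7)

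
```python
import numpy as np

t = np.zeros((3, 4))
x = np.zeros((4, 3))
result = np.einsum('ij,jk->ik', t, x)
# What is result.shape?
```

(3, 3)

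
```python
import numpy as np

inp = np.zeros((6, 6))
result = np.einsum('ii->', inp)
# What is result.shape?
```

()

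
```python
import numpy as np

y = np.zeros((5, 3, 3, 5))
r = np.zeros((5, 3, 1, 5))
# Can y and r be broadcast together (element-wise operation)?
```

Yes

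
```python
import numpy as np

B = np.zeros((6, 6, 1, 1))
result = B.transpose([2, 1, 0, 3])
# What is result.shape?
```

(1, 6, 6, 1)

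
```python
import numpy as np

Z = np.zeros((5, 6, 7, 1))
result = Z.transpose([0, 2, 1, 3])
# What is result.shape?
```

(5, 7, 6, 1)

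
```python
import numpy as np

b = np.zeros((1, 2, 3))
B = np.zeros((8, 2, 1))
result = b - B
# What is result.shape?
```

(8, 2, 3)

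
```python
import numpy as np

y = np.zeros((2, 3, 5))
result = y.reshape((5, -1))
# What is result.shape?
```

(5, 6)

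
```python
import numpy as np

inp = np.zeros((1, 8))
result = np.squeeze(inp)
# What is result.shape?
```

(8,)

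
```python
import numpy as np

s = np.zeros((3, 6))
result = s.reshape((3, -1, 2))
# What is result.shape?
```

(3, 3, 2)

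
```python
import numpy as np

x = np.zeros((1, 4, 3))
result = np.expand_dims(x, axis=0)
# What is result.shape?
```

(1, 1, 4, 3)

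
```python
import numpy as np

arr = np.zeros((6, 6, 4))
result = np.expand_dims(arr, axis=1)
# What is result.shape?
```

(6, 1, 6, 4)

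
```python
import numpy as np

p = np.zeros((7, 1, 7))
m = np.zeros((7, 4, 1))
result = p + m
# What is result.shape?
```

(7, 4, 7)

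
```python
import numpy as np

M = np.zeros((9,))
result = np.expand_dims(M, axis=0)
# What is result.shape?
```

(1, 9)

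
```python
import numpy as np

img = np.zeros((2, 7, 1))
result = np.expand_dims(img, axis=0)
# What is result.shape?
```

(1, 2, 7, 1)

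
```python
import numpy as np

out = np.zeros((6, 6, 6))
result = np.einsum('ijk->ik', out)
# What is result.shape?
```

(6, 6)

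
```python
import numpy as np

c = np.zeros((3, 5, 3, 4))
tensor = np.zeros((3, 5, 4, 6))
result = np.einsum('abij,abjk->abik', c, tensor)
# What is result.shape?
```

(3, 5, 3, 6)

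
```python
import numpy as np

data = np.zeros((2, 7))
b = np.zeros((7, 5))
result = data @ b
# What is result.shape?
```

(2, 5)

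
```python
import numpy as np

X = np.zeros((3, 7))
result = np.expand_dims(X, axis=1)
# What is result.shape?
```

(3, 1, 7)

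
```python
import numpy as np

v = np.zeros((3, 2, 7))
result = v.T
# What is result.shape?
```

(7, 2, 3)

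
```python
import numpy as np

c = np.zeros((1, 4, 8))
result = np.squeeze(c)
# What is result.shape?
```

(4, 8)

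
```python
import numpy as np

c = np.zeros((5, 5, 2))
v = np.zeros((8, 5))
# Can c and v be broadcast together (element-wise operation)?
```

No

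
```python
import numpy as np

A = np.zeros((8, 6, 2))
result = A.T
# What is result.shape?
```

(2, 6, 8)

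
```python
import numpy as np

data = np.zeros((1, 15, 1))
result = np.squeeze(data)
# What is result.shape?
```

(15,)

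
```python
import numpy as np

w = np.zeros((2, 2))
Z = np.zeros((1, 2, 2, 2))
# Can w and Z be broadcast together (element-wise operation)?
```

Yes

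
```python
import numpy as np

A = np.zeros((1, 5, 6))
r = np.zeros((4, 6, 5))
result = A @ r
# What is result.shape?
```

(4, 5, 5)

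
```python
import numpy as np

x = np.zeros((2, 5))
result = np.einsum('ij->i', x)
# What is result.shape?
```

(2,)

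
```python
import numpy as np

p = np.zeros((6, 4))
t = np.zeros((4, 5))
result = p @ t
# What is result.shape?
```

(6, 5)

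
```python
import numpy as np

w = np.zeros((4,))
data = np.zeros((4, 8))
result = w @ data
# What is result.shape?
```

(8,)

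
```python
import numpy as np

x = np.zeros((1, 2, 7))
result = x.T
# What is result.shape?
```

(7, 2, 1)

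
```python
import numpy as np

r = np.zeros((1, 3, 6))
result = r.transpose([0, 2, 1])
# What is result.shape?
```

(1, 6, 3)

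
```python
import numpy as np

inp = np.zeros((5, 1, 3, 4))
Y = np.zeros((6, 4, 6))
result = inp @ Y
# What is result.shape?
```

(5, 6, 3, 6)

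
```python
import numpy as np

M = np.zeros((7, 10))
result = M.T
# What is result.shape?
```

(10, 7)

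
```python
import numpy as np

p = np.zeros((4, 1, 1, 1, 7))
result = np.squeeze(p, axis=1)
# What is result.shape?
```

(4, 1, 1, 7)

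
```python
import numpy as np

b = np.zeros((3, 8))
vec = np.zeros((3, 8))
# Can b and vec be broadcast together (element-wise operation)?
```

Yes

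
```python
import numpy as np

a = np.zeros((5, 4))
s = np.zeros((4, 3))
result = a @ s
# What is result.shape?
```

(5, 3)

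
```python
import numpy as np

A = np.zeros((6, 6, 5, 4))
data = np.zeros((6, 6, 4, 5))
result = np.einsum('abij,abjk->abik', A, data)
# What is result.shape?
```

(6, 6, 5, 5)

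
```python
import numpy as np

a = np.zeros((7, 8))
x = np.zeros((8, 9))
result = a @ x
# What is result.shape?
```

(7, 9)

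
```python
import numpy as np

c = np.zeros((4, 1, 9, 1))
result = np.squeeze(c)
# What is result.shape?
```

(4, 9)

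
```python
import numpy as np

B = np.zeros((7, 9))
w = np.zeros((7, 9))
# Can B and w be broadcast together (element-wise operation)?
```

Yes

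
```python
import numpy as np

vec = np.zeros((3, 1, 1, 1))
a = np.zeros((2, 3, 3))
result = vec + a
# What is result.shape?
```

(3, 2, 3, 3)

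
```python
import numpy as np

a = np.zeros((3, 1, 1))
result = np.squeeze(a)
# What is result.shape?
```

(3,)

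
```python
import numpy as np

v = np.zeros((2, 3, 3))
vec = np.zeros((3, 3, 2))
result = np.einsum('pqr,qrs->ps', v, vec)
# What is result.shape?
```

(2, 2)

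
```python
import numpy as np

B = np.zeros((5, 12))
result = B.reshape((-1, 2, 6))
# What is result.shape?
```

(5, 2, 6)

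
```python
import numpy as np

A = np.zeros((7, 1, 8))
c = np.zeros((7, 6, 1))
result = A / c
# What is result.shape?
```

(7, 6, 8)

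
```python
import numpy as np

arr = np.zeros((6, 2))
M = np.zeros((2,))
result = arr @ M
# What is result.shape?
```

(6,)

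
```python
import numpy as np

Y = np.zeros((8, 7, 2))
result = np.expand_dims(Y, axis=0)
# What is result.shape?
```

(1, 8, 7, 2)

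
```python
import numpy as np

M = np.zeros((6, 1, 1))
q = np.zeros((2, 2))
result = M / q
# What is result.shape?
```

(6, 2, 2)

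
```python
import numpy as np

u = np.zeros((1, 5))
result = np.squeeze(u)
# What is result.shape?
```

(5,)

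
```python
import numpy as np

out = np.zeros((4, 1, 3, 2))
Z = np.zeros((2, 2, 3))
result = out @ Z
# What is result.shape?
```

(4, 2, 3, 3)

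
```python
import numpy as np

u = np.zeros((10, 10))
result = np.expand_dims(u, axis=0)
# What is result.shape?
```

(1, 10, 10)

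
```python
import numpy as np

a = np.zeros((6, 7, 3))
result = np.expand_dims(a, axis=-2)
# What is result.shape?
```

(6, 7, 1, 3)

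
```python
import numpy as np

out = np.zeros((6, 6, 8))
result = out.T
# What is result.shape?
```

(8, 6, 6)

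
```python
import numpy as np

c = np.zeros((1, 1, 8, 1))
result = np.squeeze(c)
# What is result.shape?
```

(8,)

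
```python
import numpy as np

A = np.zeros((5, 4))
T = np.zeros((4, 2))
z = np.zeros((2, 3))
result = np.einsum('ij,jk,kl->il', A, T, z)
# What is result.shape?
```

(5, 3)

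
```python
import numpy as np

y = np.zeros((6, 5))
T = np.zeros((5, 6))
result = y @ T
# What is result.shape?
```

(6, 6)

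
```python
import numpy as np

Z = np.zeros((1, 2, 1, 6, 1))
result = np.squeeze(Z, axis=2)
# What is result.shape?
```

(1, 2, 6, 1)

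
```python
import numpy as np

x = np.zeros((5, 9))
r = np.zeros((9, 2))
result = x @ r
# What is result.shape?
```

(5, 2)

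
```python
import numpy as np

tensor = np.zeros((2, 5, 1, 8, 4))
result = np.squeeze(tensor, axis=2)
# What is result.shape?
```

(2, 5, 8, 4)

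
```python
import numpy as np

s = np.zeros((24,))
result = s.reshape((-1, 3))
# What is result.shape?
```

(8, 3)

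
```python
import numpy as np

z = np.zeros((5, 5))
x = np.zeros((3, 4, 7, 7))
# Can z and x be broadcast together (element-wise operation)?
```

No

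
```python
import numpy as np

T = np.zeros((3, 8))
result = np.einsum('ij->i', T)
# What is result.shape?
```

(3,)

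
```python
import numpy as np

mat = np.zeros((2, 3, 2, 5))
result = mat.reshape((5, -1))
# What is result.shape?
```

(5, 12)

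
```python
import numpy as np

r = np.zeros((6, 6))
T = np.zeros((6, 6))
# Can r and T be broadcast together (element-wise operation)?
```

Yes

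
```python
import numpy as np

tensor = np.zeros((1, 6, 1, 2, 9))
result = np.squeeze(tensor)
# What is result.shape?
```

(6, 2, 9)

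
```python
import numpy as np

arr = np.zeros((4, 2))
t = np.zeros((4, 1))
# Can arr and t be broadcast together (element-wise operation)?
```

Yes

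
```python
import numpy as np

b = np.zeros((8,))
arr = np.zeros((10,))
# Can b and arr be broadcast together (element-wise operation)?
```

No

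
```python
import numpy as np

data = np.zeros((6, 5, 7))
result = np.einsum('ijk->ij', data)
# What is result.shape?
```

(6, 5)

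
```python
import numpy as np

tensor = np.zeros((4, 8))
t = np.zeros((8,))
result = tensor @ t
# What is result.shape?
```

(4,)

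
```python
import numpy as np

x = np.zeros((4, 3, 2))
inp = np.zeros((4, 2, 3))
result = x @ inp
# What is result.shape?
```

(4, 3, 3)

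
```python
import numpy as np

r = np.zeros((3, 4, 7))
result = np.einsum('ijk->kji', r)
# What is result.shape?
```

(7, 4, 3)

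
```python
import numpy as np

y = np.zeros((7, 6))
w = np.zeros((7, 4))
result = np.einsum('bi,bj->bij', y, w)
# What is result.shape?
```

(7, 6, 4)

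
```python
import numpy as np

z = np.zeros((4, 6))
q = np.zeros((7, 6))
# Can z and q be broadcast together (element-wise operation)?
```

No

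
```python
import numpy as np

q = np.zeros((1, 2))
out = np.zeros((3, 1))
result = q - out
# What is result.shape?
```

(3, 2)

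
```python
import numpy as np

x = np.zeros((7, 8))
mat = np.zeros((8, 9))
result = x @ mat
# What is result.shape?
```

(7, 9)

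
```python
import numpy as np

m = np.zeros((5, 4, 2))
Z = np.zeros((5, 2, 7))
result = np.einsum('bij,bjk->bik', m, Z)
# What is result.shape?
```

(5, 4, 7)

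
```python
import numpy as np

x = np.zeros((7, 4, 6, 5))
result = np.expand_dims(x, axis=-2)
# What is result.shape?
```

(7, 4, 6, 1, 5)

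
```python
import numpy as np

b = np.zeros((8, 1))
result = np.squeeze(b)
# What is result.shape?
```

(8,)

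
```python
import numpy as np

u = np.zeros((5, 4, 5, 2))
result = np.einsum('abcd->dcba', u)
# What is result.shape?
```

(2, 5, 4, 5)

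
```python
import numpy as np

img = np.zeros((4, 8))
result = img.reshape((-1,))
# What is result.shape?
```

(32,)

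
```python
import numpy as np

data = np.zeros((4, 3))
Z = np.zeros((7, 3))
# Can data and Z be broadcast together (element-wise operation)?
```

No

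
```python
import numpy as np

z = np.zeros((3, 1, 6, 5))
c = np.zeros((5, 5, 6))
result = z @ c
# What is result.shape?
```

(3, 5, 6, 6)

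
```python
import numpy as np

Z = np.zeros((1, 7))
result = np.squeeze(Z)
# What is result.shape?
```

(7,)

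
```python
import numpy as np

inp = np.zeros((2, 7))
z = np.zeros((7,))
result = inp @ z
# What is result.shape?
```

(2,)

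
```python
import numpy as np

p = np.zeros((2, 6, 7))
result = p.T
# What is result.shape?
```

(7, 6, 2)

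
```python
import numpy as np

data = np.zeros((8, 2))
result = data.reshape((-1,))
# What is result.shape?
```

(16,)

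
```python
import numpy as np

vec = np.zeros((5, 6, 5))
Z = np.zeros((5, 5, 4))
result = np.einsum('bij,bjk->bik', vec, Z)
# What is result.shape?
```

(5, 6, 4)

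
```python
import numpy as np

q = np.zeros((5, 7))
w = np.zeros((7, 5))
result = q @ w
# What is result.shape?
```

(5, 5)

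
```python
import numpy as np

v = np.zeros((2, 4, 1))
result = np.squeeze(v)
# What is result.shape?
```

(2, 4)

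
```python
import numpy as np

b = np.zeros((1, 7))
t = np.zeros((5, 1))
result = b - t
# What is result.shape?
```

(5, 7)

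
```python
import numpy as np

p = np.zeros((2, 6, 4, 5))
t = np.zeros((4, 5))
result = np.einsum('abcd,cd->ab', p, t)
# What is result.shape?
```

(2, 6)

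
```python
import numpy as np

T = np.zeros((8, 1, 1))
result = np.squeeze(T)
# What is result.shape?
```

(8,)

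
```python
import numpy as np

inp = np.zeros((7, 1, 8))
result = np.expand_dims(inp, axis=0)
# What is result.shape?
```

(1, 7, 1, 8)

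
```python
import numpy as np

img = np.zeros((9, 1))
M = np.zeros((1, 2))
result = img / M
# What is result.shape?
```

(9, 2)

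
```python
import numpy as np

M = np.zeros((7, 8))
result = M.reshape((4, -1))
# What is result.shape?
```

(4, 14)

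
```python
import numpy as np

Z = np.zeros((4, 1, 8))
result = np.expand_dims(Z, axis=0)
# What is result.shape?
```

(1, 4, 1, 8)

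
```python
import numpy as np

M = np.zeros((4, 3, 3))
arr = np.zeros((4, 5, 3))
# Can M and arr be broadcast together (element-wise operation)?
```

No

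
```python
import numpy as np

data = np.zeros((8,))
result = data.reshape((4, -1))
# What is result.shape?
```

(4, 2)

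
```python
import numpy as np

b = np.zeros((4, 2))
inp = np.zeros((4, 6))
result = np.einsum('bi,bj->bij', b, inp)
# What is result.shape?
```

(4, 2, 6)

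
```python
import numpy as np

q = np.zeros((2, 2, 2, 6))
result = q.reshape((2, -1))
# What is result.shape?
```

(2, 24)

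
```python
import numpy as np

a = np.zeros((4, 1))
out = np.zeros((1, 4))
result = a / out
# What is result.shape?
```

(4, 4)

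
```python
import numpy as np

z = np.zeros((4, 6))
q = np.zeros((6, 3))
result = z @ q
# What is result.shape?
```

(4, 3)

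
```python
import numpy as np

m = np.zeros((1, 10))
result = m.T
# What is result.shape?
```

(10, 1)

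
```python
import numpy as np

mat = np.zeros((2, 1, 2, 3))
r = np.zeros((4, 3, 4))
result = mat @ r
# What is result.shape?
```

(2, 4, 2, 4)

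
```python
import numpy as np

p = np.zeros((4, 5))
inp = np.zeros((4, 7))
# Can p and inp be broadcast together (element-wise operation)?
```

No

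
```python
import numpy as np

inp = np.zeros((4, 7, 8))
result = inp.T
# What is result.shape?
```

(8, 7, 4)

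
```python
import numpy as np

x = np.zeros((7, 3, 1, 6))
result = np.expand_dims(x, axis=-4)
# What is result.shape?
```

(7, 1, 3, 1, 6)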